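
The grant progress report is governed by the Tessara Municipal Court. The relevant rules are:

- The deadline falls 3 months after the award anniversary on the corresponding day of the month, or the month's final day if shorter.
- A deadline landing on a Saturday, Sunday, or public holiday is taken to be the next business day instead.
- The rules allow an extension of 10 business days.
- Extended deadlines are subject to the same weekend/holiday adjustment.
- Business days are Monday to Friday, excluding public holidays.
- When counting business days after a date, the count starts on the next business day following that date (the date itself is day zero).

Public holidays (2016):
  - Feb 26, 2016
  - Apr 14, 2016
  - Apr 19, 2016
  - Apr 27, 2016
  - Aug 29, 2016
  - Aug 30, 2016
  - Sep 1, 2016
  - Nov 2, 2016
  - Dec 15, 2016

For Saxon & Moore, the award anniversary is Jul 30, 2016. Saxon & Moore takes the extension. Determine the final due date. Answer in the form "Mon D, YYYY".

Nov 15, 2016

3 months from Jul 30, 2016 is Oct 30, 2016.
Oct 30, 2016 falls on a Sunday. Rolling to the next business day gives Oct 31, 2016, a Monday.
Counting 10 further business days from Oct 31, 2016 reaches Nov 15, 2016.
Nov 15, 2016 (Tuesday) is already a business day.
Deadline: Nov 15, 2016.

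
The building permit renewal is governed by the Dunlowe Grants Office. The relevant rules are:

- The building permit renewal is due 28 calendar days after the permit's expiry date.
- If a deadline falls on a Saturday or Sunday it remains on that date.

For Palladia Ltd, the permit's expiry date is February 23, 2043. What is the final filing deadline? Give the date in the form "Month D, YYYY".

March 23, 2043

From February 23, 2043, 28 calendar days later is March 23, 2043.
March 23, 2043 is a Monday; no weekend or holiday adjustment applies.
Final deadline: March 23, 2043.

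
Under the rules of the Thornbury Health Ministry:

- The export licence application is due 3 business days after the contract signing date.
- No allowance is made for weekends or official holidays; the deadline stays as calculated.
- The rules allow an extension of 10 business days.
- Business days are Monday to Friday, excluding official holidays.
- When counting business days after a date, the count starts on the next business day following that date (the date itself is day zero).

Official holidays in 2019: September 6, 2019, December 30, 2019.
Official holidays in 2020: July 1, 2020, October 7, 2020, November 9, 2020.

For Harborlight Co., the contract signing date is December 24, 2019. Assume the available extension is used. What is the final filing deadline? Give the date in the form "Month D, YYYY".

Counting 3 business days after December 24, 2019 (skipping weekends and listed holidays) reaches December 27, 2019.
No adjustment is made for weekends or holidays, so December 27, 2019 stands.
Applying the 10-business-day extension: 10 business days after December 27, 2019 is January 13, 2020.
No adjustment is made for weekends or holidays, so January 13, 2020 stands.
Deadline: January 13, 2020.

January 13, 2020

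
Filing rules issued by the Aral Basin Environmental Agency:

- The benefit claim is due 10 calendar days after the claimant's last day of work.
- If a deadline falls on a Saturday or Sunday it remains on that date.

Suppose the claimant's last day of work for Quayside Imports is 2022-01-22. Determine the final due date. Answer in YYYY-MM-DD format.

From 2022-01-22, 10 calendar days later is 2022-02-01.
No adjustment is made for weekends or holidays, so 2022-02-01 stands.
The final due date is 2022-02-01.

2022-02-01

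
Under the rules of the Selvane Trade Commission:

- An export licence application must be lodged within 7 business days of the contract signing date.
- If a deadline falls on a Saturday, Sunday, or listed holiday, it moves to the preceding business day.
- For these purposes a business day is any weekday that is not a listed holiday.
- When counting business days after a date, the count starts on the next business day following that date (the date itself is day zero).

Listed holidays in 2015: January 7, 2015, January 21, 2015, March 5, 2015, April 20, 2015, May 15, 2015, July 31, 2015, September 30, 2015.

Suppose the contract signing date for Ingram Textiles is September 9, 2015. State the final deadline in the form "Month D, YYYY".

Counting 7 business days after September 9, 2015 (skipping weekends and listed holidays) reaches September 18, 2015.
September 18, 2015 is a Friday and not a listed holiday, so it stands.
Final deadline: September 18, 2015.

September 18, 2015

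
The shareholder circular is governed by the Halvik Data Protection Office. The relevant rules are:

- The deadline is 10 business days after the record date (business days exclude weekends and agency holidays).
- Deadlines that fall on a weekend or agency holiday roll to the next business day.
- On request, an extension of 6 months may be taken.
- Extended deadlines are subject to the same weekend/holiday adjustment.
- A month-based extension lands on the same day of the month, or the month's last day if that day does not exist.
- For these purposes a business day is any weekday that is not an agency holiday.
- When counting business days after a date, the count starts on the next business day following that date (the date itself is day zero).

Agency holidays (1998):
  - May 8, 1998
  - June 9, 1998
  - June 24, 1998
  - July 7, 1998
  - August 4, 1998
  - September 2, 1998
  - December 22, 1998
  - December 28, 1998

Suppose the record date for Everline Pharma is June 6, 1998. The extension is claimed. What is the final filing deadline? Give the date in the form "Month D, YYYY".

Counting 10 business days after June 6, 1998 (skipping weekends and listed holidays) reaches June 22, 1998.
June 22, 1998 falls on a Monday, which is a business day, so no adjustment is needed.
The 6 months extension carries June 22, 1998 to December 22, 1998.
Because December 22, 1998 is a listed holiday, the deadline becomes December 23, 1998 (Wednesday).
The final due date is December 23, 1998.

December 23, 1998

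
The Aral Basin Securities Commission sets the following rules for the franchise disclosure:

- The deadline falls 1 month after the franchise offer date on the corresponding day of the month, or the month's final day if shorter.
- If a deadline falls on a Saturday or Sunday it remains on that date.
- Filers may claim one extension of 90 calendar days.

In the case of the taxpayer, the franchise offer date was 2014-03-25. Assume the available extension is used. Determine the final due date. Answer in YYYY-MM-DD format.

1 month from 2014-03-25 is 2014-04-25.
2014-04-25 falls on a Friday. The rules make no weekend/holiday allowance, so it remains 2014-04-25.
Applying the 90-calendar-day extension: 2014-04-25 + 90 days = 2014-07-24.
No adjustment is made for weekends or holidays, so 2014-07-24 stands.
The final due date is 2014-07-24.

2014-07-24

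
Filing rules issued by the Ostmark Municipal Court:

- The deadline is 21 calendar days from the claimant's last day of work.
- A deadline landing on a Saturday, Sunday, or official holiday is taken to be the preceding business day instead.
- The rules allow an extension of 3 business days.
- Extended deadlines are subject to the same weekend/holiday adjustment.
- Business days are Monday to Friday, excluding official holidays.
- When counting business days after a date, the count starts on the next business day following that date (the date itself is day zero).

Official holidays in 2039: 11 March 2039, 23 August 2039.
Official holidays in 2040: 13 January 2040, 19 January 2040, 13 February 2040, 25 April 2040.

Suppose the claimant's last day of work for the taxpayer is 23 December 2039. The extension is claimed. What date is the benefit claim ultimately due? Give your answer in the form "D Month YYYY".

18 January 2040

Adding 21 calendar days to 23 December 2039 gives 13 January 2040.
13 January 2040 falls on a listed holiday. Rolling to the preceding business day gives 12 January 2040, a Thursday.
Applying the 3-business-day extension: 3 business days after 12 January 2040 is 18 January 2040.
18 January 2040 (Wednesday) is already a business day.
So the filing is due 18 January 2040.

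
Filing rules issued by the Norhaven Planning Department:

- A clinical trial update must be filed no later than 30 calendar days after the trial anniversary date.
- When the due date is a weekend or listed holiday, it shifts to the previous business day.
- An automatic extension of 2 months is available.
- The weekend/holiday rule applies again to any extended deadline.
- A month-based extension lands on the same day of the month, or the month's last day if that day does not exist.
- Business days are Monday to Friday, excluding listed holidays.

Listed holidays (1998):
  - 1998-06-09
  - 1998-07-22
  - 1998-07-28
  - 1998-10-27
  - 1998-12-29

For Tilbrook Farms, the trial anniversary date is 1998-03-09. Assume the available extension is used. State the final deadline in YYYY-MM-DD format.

Adding 30 calendar days to 1998-03-09 gives 1998-04-08.
1998-04-08 falls on a Wednesday, which is a business day, so no adjustment is needed.
The 2 months extension carries 1998-04-08 to 1998-06-08.
Since 1998-06-08 is a Monday and not a holiday, the date is unchanged.
Final deadline: 1998-06-08.

1998-06-08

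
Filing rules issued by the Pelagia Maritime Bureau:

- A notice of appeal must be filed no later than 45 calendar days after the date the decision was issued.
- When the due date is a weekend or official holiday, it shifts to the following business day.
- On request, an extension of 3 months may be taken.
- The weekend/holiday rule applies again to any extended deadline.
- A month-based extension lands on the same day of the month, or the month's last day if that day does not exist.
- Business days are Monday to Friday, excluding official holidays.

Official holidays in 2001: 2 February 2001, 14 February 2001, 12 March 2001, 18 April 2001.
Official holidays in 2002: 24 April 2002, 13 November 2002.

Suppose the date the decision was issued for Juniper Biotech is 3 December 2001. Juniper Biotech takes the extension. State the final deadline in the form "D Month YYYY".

Adding 45 calendar days to 3 December 2001 gives 17 January 2002.
Since 17 January 2002 is a Thursday and not a holiday, the date is unchanged.
Applying the 3 months extension: 3 months after 17 January 2002 is 17 April 2002.
17 April 2002 falls on a Wednesday, which is a business day, so no adjustment is needed.
Deadline: 17 April 2002.

17 April 2002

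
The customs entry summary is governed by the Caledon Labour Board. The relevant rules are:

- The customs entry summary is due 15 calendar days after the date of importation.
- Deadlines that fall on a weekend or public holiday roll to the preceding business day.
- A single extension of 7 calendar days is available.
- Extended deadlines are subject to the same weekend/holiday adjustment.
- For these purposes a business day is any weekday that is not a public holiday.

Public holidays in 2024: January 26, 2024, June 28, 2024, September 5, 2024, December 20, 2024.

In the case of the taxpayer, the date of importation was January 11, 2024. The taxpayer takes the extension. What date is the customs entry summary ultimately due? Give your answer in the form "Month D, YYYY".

15 calendar days after January 11, 2024 is January 26, 2024.
January 26, 2024 falls on a listed holiday. Rolling to the preceding business day gives January 25, 2024, a Thursday.
Add the 7 calendar-day extension to January 25, 2024: February 1, 2024.
February 1, 2024 falls on a Thursday, which is a business day, so no adjustment is needed.
The final due date is February 1, 2024.

February 1, 2024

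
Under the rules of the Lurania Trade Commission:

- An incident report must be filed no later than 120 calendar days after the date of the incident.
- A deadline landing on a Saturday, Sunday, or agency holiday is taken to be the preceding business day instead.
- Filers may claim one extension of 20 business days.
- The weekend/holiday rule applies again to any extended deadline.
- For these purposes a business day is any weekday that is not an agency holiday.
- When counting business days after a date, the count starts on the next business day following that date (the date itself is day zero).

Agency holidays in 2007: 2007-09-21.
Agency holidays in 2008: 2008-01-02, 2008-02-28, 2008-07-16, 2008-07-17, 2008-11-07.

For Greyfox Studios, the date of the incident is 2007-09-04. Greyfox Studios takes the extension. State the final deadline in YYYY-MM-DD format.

From 2007-09-04, 120 calendar days later is 2008-01-02.
2008-01-02 is a listed holiday; the preceding business day is 2008-01-01 (Tuesday).
Counting 20 further business days from 2008-01-01 reaches 2008-01-30.
2008-01-30 is a Wednesday and not a listed holiday, so it stands.
The final due date is 2008-01-30.

2008-01-30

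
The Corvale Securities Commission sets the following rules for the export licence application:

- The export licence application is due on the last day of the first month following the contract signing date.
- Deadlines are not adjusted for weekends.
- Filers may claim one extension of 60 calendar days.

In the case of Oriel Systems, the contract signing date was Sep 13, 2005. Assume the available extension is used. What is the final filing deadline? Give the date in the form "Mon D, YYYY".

Dec 30, 2005

The first month after Sep 13, 2005 is October 2005, whose last day is Oct 31, 2005.
Oct 31, 2005 is a Monday; no weekend or holiday adjustment applies.
With the 60-day extension, Oct 31, 2005 becomes Dec 30, 2005.
Dec 30, 2005 falls on a Friday. The rules make no weekend/holiday allowance, so it remains Dec 30, 2005.
Final deadline: Dec 30, 2005.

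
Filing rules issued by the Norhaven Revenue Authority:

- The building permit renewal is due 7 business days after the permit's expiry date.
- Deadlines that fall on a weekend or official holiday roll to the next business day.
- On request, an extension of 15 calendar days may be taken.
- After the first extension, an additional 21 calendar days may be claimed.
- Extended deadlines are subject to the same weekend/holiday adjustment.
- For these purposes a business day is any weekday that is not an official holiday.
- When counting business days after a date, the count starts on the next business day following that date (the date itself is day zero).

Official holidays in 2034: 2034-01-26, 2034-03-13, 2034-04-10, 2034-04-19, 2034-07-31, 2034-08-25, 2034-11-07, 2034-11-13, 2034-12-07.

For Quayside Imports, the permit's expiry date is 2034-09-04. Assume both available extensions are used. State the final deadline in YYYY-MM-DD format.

Starting the day after 2034-09-04 and counting 7 business days lands on 2034-09-13.
2034-09-13 falls on a Wednesday, which is a business day, so no adjustment is needed.
Add the 15 calendar-day extension to 2034-09-13: 2034-09-28.
2034-09-28 is a Thursday and not a listed holiday, so it stands.
The 21-calendar-day extension moves the deadline from 2034-09-28 to 2034-10-19.
Since 2034-10-19 is a Thursday and not a holiday, the date is unchanged.
So the filing is due 2034-10-19.

2034-10-19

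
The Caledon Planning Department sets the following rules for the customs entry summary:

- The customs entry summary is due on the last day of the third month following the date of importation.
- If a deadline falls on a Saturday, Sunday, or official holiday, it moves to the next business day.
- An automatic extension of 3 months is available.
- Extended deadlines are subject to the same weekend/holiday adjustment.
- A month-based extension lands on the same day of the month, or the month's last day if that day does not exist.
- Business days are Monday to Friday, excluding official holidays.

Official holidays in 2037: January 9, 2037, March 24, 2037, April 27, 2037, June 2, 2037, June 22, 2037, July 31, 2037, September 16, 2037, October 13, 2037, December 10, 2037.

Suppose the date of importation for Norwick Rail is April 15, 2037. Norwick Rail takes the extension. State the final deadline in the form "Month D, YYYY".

November 3, 2037

The third month after April 15, 2037 is July 2037, whose last day is July 31, 2037.
July 31, 2037 is a listed holiday; the next business day is August 3, 2037 (Monday).
Add 3 months to August 3, 2037: November 3, 2037.
Since November 3, 2037 is a Tuesday and not a holiday, the date is unchanged.
So the filing is due November 3, 2037.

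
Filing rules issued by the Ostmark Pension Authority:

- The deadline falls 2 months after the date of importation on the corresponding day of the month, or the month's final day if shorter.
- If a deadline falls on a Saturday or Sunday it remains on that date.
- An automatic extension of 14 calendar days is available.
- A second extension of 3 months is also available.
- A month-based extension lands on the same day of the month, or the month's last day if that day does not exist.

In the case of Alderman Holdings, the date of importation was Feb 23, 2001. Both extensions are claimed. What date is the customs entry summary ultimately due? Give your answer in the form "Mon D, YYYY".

2 months from Feb 23, 2001 is Apr 23, 2001.
Apr 23, 2001 falls on a Monday. The rules make no weekend/holiday allowance, so it remains Apr 23, 2001.
Add the 14 calendar-day extension to Apr 23, 2001: May 7, 2001.
May 7, 2001 falls on a Monday. The rules make no weekend/holiday allowance, so it remains May 7, 2001.
The 3 months extension carries May 7, 2001 to Aug 7, 2001.
Aug 7, 2001 is a Tuesday; no weekend or holiday adjustment applies.
So the filing is due Aug 7, 2001.

Aug 7, 2001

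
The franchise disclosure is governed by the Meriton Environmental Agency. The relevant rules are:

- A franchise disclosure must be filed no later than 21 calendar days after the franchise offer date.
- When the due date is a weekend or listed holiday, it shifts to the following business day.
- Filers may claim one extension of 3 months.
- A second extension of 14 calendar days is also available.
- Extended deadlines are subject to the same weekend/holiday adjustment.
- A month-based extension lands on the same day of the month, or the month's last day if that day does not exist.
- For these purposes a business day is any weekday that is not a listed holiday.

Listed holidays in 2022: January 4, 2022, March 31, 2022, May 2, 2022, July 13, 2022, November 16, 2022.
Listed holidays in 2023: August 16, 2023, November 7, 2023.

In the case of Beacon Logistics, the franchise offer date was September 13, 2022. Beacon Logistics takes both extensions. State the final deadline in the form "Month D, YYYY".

From September 13, 2022, 21 calendar days later is October 4, 2022.
Since October 4, 2022 is a Tuesday and not a holiday, the date is unchanged.
Add 3 months to October 4, 2022: January 4, 2023.
Since January 4, 2023 is a Wednesday and not a holiday, the date is unchanged.
Add the 14 calendar-day extension to January 4, 2023: January 18, 2023.
January 18, 2023 (Wednesday) is already a business day.
So the filing is due January 18, 2023.

January 18, 2023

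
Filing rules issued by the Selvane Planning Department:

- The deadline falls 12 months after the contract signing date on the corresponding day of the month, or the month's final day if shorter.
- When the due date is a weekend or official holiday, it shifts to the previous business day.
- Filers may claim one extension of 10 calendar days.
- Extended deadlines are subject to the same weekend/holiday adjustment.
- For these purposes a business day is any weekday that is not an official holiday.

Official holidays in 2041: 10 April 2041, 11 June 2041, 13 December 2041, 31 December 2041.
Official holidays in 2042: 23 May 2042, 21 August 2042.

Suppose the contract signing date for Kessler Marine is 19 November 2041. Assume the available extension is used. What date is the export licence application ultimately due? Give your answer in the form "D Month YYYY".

28 November 2042

12 months from 19 November 2041 is 19 November 2042.
19 November 2042 is a Wednesday and not a listed holiday, so it stands.
With the 10-day extension, 19 November 2042 becomes 29 November 2042.
29 November 2042 is a Saturday, so it moves to the preceding business day, 28 November 2042 (Friday).
Final deadline: 28 November 2042.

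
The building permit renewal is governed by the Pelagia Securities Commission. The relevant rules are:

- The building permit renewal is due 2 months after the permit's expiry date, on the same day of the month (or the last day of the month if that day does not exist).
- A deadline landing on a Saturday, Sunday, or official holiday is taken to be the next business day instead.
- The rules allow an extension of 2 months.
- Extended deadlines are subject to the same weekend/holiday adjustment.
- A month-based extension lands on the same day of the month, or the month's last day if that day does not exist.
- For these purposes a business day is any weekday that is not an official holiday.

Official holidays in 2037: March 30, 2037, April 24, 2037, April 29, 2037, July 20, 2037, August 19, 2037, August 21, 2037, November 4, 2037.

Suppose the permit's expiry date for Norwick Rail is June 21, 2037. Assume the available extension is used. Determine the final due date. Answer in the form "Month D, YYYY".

2 months after June 21, 2037, on the same day of the month, is August 21, 2037.
Because August 21, 2037 is a listed holiday, the deadline becomes August 24, 2037 (Monday).
Applying the 2 months extension: 2 months after August 24, 2037 is October 24, 2037.
October 24, 2037 falls on a Saturday. Rolling to the next business day gives October 26, 2037, a Monday.
So the filing is due October 26, 2037.

October 26, 2037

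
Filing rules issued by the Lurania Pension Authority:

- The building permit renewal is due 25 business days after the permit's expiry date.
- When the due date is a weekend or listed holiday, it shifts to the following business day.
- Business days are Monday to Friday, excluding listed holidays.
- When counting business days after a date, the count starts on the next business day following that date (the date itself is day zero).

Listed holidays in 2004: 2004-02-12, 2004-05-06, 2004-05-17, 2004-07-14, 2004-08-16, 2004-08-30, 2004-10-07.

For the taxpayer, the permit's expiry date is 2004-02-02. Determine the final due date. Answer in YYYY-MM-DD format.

2004-03-09

Counting 25 business days after 2004-02-02 (skipping weekends and listed holidays) reaches 2004-03-09.
2004-03-09 (Tuesday) is already a business day.
So the filing is due 2004-03-09.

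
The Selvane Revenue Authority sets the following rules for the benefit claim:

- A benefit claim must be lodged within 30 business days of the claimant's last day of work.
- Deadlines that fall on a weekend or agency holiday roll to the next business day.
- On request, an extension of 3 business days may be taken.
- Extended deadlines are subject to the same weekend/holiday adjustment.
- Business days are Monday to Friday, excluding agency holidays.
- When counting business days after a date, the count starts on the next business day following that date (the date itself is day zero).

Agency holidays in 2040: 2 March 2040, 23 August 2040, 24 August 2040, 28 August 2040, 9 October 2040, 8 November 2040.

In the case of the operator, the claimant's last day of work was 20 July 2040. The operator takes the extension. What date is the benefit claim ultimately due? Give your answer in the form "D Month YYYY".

10 September 2040

Starting the day after 20 July 2040 and counting 30 business days lands on 5 September 2040.
Since 5 September 2040 is a Wednesday and not a holiday, the date is unchanged.
The 3-business-day extension runs from 5 September 2040 to 10 September 2040.
Since 10 September 2040 is a Monday and not a holiday, the date is unchanged.
Final deadline: 10 September 2040.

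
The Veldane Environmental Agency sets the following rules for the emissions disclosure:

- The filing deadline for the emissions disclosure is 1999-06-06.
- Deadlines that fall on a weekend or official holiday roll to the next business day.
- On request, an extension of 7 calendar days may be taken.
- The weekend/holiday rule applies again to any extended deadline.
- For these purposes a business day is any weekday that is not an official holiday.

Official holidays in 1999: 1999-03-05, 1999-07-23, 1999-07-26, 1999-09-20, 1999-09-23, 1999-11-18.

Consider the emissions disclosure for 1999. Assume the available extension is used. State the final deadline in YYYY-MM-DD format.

1999-06-14

Start from the fixed due date, 1999-06-06.
1999-06-06 falls on a Sunday. Rolling to the next business day gives 1999-06-07, a Monday.
Applying the 7-calendar-day extension: 1999-06-07 + 7 days = 1999-06-14.
1999-06-14 (Monday) is already a business day.
Deadline: 1999-06-14.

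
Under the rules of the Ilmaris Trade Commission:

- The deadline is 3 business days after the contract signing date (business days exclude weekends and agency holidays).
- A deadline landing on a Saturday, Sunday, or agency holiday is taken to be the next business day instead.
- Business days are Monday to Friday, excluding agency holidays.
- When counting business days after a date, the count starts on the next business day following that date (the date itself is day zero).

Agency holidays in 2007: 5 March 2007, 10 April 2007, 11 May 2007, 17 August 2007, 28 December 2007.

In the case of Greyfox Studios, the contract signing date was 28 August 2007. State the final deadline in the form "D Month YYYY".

3 business days after 28 August 2007, excluding weekends and holidays, is 31 August 2007.
31 August 2007 falls on a Friday, which is a business day, so no adjustment is needed.
The final due date is 31 August 2007.

31 August 2007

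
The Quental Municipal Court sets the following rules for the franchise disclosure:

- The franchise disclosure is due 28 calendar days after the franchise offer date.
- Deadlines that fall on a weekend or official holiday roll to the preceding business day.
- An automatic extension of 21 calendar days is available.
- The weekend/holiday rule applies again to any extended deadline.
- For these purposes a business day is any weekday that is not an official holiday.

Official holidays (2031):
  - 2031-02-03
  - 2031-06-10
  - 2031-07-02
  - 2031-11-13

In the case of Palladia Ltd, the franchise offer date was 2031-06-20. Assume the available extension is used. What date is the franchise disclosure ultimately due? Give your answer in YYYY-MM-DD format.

28 calendar days after 2031-06-20 is 2031-07-18.
2031-07-18 (Friday) is already a business day.
The 21-calendar-day extension moves the deadline from 2031-07-18 to 2031-08-08.
2031-08-08 is a Friday and not a listed holiday, so it stands.
Final deadline: 2031-08-08.

2031-08-08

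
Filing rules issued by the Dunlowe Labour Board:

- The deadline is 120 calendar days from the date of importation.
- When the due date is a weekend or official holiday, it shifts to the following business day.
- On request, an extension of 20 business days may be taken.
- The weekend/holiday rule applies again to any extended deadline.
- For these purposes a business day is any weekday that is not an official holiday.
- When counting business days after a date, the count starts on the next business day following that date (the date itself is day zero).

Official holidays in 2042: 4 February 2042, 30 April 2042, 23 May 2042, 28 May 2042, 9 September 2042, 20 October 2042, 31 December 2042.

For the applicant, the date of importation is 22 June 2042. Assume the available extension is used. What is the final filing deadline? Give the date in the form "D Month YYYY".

From 22 June 2042, 120 calendar days later is 20 October 2042.
Because 20 October 2042 is a listed holiday, the deadline becomes 21 October 2042 (Tuesday).
Counting 20 further business days from 21 October 2042 reaches 18 November 2042.
18 November 2042 falls on a Tuesday, which is a business day, so no adjustment is needed.
Deadline: 18 November 2042.

18 November 2042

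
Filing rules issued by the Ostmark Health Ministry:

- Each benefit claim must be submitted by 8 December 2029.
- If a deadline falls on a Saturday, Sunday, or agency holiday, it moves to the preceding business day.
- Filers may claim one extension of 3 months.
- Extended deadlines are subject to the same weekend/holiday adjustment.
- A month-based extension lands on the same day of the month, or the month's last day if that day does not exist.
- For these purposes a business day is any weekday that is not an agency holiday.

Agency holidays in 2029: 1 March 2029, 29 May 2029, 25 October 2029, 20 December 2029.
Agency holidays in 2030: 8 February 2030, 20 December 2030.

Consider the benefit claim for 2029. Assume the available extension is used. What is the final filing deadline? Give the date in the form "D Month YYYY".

The statutory due date is 8 December 2029.
8 December 2029 is a Saturday, so it moves to the preceding business day, 7 December 2029 (Friday).
The 3 months extension carries 7 December 2029 to 7 March 2030.
7 March 2030 is a Thursday and not a listed holiday, so it stands.
Deadline: 7 March 2030.

7 March 2030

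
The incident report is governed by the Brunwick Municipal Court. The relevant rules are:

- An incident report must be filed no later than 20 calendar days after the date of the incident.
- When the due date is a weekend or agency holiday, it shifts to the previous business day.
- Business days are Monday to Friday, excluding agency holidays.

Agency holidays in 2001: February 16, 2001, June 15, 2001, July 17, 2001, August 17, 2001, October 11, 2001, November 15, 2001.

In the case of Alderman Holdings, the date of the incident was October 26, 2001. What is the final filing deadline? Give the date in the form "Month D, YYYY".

Adding 20 calendar days to October 26, 2001 gives November 15, 2001.
November 15, 2001 is a listed holiday; the preceding business day is November 14, 2001 (Wednesday).
So the filing is due November 14, 2001.

November 14, 2001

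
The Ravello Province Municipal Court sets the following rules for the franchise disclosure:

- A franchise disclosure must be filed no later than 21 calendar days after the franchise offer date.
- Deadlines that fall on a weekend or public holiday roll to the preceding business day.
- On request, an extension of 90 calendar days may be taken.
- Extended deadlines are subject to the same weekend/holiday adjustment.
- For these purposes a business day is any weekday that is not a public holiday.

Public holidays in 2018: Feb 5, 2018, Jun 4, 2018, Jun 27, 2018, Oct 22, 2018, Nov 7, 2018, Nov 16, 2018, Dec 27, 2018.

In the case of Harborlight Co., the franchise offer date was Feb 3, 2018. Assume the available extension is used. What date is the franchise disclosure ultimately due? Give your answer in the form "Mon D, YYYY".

May 24, 2018

21 calendar days after Feb 3, 2018 is Feb 24, 2018.
Feb 24, 2018 is a Saturday, so it moves to the preceding business day, Feb 23, 2018 (Friday).
The 90-calendar-day extension moves the deadline from Feb 23, 2018 to May 24, 2018.
May 24, 2018 (Thursday) is already a business day.
The final due date is May 24, 2018.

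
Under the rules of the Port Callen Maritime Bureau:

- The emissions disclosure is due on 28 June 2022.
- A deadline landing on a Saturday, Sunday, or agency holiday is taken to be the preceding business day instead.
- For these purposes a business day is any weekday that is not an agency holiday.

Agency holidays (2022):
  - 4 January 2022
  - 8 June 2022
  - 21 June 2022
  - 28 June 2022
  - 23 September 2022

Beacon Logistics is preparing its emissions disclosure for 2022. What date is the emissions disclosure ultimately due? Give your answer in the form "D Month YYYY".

Start from the fixed due date, 28 June 2022.
28 June 2022 falls on a listed holiday. Rolling to the preceding business day gives 27 June 2022, a Monday.
Final deadline: 27 June 2022.

27 June 2022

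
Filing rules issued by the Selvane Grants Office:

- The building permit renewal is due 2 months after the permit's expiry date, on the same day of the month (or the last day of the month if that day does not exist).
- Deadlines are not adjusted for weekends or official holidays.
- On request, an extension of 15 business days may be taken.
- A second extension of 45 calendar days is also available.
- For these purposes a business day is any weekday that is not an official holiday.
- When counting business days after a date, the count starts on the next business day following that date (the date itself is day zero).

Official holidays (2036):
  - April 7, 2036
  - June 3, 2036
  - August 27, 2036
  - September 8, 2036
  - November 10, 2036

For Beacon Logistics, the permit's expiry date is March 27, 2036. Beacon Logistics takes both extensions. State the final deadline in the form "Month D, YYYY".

August 2, 2036

Moving 2 months forward from March 27, 2036 on the corresponding day gives May 27, 2036.
May 27, 2036 falls on a Tuesday. The rules make no weekend/holiday allowance, so it remains May 27, 2036.
The 15-business-day extension runs from May 27, 2036 to June 18, 2036.
No adjustment is made for weekends or holidays, so June 18, 2036 stands.
The 45-calendar-day extension moves the deadline from June 18, 2036 to August 2, 2036.
August 2, 2036 is a Saturday; no weekend or holiday adjustment applies.
Final deadline: August 2, 2036.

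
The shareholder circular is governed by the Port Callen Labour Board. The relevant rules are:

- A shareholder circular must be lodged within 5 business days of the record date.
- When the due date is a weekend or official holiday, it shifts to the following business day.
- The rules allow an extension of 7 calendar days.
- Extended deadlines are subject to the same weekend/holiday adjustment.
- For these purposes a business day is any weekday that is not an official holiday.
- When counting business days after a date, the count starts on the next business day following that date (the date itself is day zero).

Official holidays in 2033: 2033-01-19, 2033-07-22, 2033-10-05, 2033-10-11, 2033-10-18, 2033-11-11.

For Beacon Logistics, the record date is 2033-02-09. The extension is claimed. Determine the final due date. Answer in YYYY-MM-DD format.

Starting the day after 2033-02-09 and counting 5 business days lands on 2033-02-16.
Since 2033-02-16 is a Wednesday and not a holiday, the date is unchanged.
Applying the 7-calendar-day extension: 2033-02-16 + 7 days = 2033-02-23.
Since 2033-02-23 is a Wednesday and not a holiday, the date is unchanged.
Final deadline: 2033-02-23.

2033-02-23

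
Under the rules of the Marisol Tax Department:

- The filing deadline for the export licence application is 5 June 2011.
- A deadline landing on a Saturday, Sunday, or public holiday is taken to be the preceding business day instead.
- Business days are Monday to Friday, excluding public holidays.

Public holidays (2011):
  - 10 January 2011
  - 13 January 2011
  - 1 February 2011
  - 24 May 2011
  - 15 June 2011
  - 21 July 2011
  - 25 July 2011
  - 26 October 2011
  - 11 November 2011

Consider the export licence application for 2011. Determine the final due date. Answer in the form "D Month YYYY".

3 June 2011

Start from the fixed due date, 5 June 2011.
5 June 2011 is a Sunday; the preceding business day is 3 June 2011 (Friday).
So the filing is due 3 June 2011.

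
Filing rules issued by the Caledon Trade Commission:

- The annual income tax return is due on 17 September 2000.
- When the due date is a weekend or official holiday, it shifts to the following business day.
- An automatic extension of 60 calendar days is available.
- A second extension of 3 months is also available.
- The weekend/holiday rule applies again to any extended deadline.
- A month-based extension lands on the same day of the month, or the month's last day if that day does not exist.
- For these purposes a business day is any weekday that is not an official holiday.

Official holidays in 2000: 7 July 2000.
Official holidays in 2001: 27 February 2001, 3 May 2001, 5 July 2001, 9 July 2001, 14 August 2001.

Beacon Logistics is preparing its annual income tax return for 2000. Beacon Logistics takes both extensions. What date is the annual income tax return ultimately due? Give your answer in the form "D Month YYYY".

Start from the fixed due date, 17 September 2000.
17 September 2000 is a Sunday; the next business day is 18 September 2000 (Monday).
Applying the 60-calendar-day extension: 18 September 2000 + 60 days = 17 November 2000.
17 November 2000 is a Friday and not a listed holiday, so it stands.
Applying the 3 months extension: 3 months after 17 November 2000 is 17 February 2001.
Because 17 February 2001 is a Saturday, the deadline becomes 19 February 2001 (Monday).
Deadline: 19 February 2001.

19 February 2001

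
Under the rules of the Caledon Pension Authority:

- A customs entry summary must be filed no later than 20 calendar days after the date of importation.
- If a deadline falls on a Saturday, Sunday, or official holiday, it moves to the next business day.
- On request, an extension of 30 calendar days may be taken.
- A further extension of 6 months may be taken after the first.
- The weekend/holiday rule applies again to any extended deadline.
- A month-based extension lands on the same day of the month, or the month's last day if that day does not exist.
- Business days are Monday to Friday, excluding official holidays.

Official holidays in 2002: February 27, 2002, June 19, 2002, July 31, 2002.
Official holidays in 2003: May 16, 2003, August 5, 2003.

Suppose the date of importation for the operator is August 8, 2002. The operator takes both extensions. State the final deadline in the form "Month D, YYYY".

20 calendar days after August 8, 2002 is August 28, 2002.
August 28, 2002 is a Wednesday and not a listed holiday, so it stands.
Applying the 30-calendar-day extension: August 28, 2002 + 30 days = September 27, 2002.
September 27, 2002 falls on a Friday, which is a business day, so no adjustment is needed.
The 6 months extension carries September 27, 2002 to March 27, 2003.
March 27, 2003 (Thursday) is already a business day.
Final deadline: March 27, 2003.

March 27, 2003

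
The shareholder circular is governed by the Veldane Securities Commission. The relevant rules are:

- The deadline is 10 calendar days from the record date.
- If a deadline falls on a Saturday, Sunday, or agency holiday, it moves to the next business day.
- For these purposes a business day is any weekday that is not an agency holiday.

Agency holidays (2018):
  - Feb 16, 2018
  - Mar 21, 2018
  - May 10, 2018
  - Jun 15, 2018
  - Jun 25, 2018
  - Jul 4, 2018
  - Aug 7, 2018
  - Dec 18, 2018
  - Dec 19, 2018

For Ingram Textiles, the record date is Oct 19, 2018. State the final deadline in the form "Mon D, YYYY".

10 calendar days after Oct 19, 2018 is Oct 29, 2018.
Oct 29, 2018 (Monday) is already a business day.
Final deadline: Oct 29, 2018.

Oct 29, 2018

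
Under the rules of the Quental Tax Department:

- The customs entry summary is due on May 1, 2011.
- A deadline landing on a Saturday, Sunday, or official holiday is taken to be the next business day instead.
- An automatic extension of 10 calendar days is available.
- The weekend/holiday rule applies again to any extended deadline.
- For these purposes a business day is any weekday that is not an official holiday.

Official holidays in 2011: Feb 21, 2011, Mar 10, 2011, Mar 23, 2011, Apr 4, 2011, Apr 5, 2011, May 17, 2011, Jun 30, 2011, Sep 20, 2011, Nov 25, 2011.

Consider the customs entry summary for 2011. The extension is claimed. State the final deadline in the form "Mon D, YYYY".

The statutory due date is May 1, 2011.
Because May 1, 2011 is a Sunday, the deadline becomes May 2, 2011 (Monday).
The 10-calendar-day extension moves the deadline from May 2, 2011 to May 12, 2011.
May 12, 2011 falls on a Thursday, which is a business day, so no adjustment is needed.
The final due date is May 12, 2011.

May 12, 2011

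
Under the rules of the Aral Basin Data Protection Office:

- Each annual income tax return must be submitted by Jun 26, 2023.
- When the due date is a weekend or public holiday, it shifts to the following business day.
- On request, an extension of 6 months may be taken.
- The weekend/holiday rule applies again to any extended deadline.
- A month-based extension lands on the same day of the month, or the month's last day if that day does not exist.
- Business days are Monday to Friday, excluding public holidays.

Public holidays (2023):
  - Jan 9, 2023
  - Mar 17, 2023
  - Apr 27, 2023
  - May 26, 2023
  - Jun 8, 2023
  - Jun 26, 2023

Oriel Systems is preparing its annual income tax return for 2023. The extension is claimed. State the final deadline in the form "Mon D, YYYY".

Dec 27, 2023

Start from the fixed due date, Jun 26, 2023.
Jun 26, 2023 falls on a listed holiday. Rolling to the next business day gives Jun 27, 2023, a Tuesday.
The 6 months extension carries Jun 27, 2023 to Dec 27, 2023.
Dec 27, 2023 (Wednesday) is already a business day.
So the filing is due Dec 27, 2023.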